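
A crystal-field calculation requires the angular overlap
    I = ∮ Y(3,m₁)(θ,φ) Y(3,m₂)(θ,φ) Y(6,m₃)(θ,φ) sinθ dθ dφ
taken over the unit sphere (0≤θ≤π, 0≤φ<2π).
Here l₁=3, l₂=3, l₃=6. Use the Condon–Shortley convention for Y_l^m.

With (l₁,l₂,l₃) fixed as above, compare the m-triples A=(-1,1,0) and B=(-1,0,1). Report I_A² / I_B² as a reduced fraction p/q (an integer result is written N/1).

Shared (l₁,l₂,l₃)=(3,3,6): N and (l;000)² cancel in I_A²/I_B².
A: Δ = 0!·6!·6!/13! = 1/12012; Racah Σ t=0..0: t=0:+1/2304 = 1/2304; ⇒ 3j(3 3 6; -1 1 0)² = 75/4004, sgn +1
B: Δ = 0!·6!·6!/13! = 1/12012; Racah Σ t=0..0: t=0:+1/1728 = 1/1728; ⇒ 3j(3 3 6; -1 0 1)² = 25/858, sgn -1
I_A²/I_B² = (75/4004)/(25/858) = 9/14

9/14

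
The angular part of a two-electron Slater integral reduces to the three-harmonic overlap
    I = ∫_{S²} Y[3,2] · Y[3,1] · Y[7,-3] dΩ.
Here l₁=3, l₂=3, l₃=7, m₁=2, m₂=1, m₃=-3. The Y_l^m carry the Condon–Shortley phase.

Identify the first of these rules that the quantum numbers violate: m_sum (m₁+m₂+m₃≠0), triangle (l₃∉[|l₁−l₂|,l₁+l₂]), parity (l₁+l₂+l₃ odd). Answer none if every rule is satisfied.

triangle

m₁+m₂+m₃ = 2 + 1 − 3 = 0  ✓
triangle: |3−3|=0 ≤ l₃=7 ≤ 3+3=6  ✗
parity: l₁+l₂+l₃ = 13 is odd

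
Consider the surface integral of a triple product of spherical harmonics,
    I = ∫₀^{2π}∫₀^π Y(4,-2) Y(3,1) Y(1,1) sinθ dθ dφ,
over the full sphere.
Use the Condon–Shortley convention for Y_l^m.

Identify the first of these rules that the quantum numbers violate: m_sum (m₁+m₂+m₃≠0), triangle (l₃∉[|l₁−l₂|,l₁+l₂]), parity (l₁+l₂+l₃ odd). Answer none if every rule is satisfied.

none

m₁+m₂+m₃ = -2 + 1 + 1 = 0  ✓
triangle: |4−3|=1 ≤ l₃=1 ≤ 4+3=7  ✓
parity: l₁+l₂+l₃ = 8 is even  ✓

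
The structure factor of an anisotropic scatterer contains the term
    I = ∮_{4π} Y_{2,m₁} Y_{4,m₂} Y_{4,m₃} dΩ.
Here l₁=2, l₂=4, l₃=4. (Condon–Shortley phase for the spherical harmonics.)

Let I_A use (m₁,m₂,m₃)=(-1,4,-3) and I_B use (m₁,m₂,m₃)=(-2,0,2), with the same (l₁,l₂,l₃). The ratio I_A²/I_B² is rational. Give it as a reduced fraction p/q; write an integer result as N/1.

49/45

Same 2,4,4: normalisation and zero-m 3j drop out of the ratio.
A: Δ: 2! 2! 6! / 11! → 1/13860; sum: t=2:+1/1440 = 1/1440; 3j²(2 4 4; -1 4 -3) = Δ·Π!·Σ² = 7/165  (sign -1)
B: Δ: 2! 2! 6! / 11! → 1/13860; sum: t=2:+1/192 = 1/192; 3j²(2 4 4; -2 0 2) = Δ·Π!·Σ² = 3/77  (sign +1)
I_A²/I_B² = (7/165)/(3/77) = 49/45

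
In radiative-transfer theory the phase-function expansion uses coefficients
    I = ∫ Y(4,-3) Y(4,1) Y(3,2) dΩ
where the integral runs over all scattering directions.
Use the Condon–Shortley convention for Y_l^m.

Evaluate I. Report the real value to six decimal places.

0.000000

Σlᵢ=11 odd — θ-integrand is odd under cosθ→−cosθ; I=0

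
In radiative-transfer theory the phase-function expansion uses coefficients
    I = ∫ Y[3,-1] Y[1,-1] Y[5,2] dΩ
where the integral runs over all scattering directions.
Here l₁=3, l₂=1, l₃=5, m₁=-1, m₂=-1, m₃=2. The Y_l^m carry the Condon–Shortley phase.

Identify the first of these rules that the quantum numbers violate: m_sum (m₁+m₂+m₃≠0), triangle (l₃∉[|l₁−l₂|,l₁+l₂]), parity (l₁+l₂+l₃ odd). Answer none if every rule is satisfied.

triangle

m₁+m₂+m₃ = -1 − 1 + 2 = 0  ✓
triangle: |3−1|=2 ≤ l₃=5 ≤ 3+1=4  ✗
parity: l₁+l₂+l₃ = 9 is odd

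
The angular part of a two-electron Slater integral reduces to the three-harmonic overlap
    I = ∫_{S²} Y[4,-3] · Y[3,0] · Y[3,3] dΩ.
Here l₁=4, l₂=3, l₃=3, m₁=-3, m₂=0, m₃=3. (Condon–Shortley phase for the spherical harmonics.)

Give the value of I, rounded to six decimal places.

Rules hold: Σm=0, L=10 even, 1≤3≤7.
N = 9·7·7 = 441
Δ = 4!·4!·2!/11! = 1/34650
Racah Σ t=1..3: t=1:−1/72 t=2:+1/16 t=3:−1/72 = 5/144
⇒ 3j(4 3 3; 0 0 0)² = 2/77, sgn -1
Racah Σ t=3..3: t=3:−1/288 = -1/288
⇒ 3j(4 3 3; -3 0 3)² = 1/22, sgn -1
4πI² = N·(3j₀)²·(3jₘ)² = 63/121
I = +1·√(0.520661/4π) = 0.20355073

0.203551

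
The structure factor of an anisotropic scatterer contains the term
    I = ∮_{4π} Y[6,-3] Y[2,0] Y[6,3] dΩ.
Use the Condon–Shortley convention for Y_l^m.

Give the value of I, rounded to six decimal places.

Rules hold: Σm=0, L=14 even, 4≤6≤8.
N = 13·5·13 = 845
Δ = 2!·10!·2!/15! = 1/90090
Racah Σ t=0..2: t=0:+1/69120 t=1:−1/14400 t=2:+1/69120 = -7/172800
⇒ 3j(6 2 6; 0 0 0)² = 14/715, sgn -1
Racah Σ t=0..2: t=0:+1/1451520 t=1:−1/80640 t=2:+1/120960 = -1/290304
⇒ 3j(6 2 6; -3 0 3)² = 5/2002, sgn +1
4πI² = N·(3j₀)²·(3jₘ)² = 5/121
I = -1·√(0.0413223/4π) = -0.05734392

-0.057344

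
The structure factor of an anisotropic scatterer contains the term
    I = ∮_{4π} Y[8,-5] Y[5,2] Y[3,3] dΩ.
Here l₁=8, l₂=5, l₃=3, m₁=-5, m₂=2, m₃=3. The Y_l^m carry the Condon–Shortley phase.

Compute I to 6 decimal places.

-0.173916

Rules hold: Σm=0, L=16 even, 3≤3≤13.
N = 17·11·7 = 1309
Δ = 10!·6!·0!/17! = 1/136136
Racah Σ t=5..5: t=5:−1/518400 = -1/518400
⇒ 3j(8 5 3; 0 0 0)² = 56/2431, sgn +1
Racah Σ t=7..7: t=7:−1/21772800 = -1/21772800
⇒ 3j(8 5 3; -5 2 3)² = 3/238, sgn -1
4πI² = N·(3j₀)²·(3jₘ)² = 84/221
I = -1·√(0.38009/4π) = -0.17391561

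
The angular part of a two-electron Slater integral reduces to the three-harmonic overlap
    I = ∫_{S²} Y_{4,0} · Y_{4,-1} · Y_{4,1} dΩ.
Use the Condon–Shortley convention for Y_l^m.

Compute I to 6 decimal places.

-0.068481

Checks pass: Σm=0; 12 even; l₃=4∈[0,8].
(2·4+1)(2·4+1)(2·4+1) = 729
Δ: 4! 4! 4! / 13! → 1/450450
sum: t=0:+1/13824 t=1:−1/216 t=2:+1/64 t=3:−1/216 t=4:+1/13824 = 5/768
3j²(4 4 4; 0 0 0) = Δ·Π!·Σ² = 18/1001  (sign +1)
sum: t=0:+1/3456 t=1:−1/144 t=2:+1/96 t=3:−1/864 = 1/384
3j²(4 4 4; 0 -1 1) = Δ·Π!·Σ² = 9/2002  (sign -1)
combine: 4πI² = 729·18/1001·9/2002 = 59049/1002001
take √, sign -1: I = -0.06848055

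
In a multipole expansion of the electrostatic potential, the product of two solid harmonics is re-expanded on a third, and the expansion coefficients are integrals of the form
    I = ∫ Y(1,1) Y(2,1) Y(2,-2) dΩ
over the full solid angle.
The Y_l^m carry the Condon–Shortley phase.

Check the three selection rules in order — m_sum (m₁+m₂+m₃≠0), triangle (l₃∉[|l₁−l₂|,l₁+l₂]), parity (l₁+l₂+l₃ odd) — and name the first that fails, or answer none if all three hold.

parity

azimuthal sum: 1 + 1 − 2 = 0  ✓
1 ≤ 2 ≤ 3 (triangle on l)  ✓
L = 1 + 2 + 2 = 5 (odd)  ✗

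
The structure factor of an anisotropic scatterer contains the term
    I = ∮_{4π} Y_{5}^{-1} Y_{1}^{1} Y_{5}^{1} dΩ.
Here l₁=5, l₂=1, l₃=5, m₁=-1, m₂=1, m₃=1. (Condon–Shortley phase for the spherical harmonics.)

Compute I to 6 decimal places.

0.000000

Σmᵢ = 1 ≠ 0, so the φ-integral vanishes; I = 0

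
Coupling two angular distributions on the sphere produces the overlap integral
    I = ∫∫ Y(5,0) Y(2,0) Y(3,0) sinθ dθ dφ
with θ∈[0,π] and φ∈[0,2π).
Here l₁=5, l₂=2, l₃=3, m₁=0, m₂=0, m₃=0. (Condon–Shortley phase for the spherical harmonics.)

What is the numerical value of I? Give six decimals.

Checks pass: Σm=0; 10 even; l₃=3∈[3,7].
(2·5+1)(2·2+1)(2·3+1) = 385
Δ: 4! 6! 0! / 11! → 1/2310
sum: t=2:+1/144 = 1/144
3j²(5 2 3; 0 0 0) = Δ·Π!·Σ² = 10/231  (sign -1)
(m-triple is (0,0,0) — same symbol as above.)
combine: 4πI² = 385·10/231·10/231 = 500/693
take √, sign +1: I = 0.23961470

0.239615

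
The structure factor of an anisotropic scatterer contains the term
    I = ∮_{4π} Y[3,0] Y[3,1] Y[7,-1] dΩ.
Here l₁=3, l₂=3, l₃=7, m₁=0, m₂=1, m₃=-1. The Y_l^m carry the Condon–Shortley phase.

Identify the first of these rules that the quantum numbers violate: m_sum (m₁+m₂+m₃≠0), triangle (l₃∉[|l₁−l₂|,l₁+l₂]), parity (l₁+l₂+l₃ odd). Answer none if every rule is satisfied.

azimuthal sum: 0 + 1 − 1 = 0  ✓
0 ≤ 7 ≤ 6 (triangle on l)  ✗
L = 3 + 3 + 7 = 13 (odd)

triangle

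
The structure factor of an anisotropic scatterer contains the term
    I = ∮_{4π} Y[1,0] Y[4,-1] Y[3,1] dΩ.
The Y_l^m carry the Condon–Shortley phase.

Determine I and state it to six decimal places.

-0.238414

Checks pass: Σm=0; 8 even; l₃=3∈[3,5].
(2·1+1)(2·4+1)(2·3+1) = 189
Δ: 2! 0! 6! / 9! → 1/252
sum: t=1:−1/36 = -1/36
3j²(1 4 3; 0 0 0) = Δ·Π!·Σ² = 4/63  (sign +1)
sum: t=1:−1/48 = -1/48
3j²(1 4 3; 0 -1 1) = Δ·Π!·Σ² = 5/84  (sign -1)
combine: 4πI² = 189·4/63·5/84 = 5/7
take √, sign -1: I = -0.23841361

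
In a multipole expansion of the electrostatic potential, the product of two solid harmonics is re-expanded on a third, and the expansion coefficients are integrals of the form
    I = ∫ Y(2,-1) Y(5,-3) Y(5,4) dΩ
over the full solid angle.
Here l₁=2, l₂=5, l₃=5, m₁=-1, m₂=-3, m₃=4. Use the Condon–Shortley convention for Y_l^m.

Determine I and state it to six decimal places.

Rules hold: Σm=0, L=12 even, 3≤5≤7.
N = 5·11·11 = 605
Δ = 2!·2!·8!/13! = 1/38610
Racah Σ t=0..2: t=0:+1/2880 t=1:−1/576 t=2:+1/2880 = -1/960
⇒ 3j(2 5 5; 0 0 0)² = 10/429, sgn +1
Racah Σ t=1..2: t=1:−1/10080 t=2:+1/80640 = -1/11520
⇒ 3j(2 5 5; -1 -3 4)² = 49/1430, sgn +1
4πI² = N·(3j₀)²·(3jₘ)² = 245/507
I = +1·√(0.483235/4π) = 0.19609844

0.196098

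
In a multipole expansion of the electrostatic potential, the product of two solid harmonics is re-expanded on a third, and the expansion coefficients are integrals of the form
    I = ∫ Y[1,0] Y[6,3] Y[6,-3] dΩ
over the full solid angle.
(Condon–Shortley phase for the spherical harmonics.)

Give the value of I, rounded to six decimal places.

Σlᵢ=13 odd — θ-integrand is odd under cosθ→−cosθ; I=0

0.000000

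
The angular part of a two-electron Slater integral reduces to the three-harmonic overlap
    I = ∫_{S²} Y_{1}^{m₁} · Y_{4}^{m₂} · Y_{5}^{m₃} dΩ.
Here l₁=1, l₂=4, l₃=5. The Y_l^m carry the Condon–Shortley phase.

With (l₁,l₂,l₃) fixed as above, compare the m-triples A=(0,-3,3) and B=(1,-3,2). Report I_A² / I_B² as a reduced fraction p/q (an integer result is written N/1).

l's match ⇒ only the (l;m) 3-j factors differ between A and B.
A: triangle coeff Δ(1,4,5) = 1/495; Σ_t [0,0]: t=0:+1/5040 = 1/5040; (3j)²=16/495 [(1 4 5; 0 -3 3)], sign=+1
B: triangle coeff Δ(1,4,5) = 1/495; Σ_t [0,0]: t=0:+1/10080 = 1/10080; (3j)²=1/165 [(1 4 5; 1 -3 2)], sign=-1
I_A²/I_B² = (16/495)/(1/165) = 16/3

16/3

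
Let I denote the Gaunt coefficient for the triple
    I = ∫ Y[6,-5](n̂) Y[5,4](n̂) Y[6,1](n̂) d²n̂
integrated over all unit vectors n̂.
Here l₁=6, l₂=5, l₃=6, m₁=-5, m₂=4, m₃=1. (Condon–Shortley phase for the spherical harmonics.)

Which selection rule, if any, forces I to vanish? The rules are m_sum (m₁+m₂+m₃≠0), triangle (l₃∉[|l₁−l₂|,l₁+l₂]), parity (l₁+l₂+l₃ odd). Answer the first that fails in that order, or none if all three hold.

parity

azimuthal sum: -5 + 4 + 1 = 0  ✓
1 ≤ 6 ≤ 11 (triangle on l)  ✓
L = 6 + 5 + 6 = 17 (odd)  ✗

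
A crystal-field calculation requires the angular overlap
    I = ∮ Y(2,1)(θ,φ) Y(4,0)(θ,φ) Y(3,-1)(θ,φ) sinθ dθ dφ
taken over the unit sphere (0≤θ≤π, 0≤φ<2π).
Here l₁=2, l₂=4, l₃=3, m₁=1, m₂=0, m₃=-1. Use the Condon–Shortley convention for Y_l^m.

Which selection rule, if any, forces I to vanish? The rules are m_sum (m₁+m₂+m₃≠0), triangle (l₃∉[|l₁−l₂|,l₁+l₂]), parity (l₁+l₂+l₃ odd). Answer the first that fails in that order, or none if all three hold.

m₁+m₂+m₃ = 1 + 0 − 1 = 0  ✓
triangle: |2−4|=2 ≤ l₃=3 ≤ 2+4=6  ✓
parity: l₁+l₂+l₃ = 9 is odd  ✗

parity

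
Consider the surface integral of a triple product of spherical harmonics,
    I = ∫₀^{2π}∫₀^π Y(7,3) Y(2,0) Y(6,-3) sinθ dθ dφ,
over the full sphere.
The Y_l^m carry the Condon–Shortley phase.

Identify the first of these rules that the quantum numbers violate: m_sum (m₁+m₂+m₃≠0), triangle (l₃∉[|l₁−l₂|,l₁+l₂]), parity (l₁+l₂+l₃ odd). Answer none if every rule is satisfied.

azimuthal sum: 3 + 0 − 3 = 0  ✓
5 ≤ 6 ≤ 9 (triangle on l)  ✓
L = 7 + 2 + 6 = 15 (odd)  ✗

parity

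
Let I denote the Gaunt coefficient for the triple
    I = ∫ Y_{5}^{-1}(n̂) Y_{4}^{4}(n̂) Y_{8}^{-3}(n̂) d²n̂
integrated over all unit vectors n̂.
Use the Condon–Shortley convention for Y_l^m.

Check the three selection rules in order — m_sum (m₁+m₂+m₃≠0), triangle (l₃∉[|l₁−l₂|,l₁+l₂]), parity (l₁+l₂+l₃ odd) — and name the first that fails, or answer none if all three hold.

parity

m₁+m₂+m₃ = -1 + 4 − 3 = 0  ✓
triangle: |5−4|=1 ≤ l₃=8 ≤ 5+4=9  ✓
parity: l₁+l₂+l₃ = 17 is odd  ✗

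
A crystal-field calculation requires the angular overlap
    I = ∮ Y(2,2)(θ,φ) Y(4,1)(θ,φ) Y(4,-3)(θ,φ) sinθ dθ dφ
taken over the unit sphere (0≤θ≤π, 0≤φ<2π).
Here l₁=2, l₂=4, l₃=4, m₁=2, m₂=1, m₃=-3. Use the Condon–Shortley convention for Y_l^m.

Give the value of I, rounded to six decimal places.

0.159270

m-sum 0 ✓  L=10 even ✓  2≤4≤6 ✓
Π(2lᵢ+1) = 5×9×9 = 405
triangle coeff Δ(2,4,4) = 1/13860
Σ_t [0,2]: t=0:+1/192 t=1:−1/36 t=2:+1/192 = -5/288
(3j)²=20/693 [(2 4 4; 0 0 0)], sign=-1
Σ_t [0,0]: t=0:+1/480 = 1/480
(3j)²=3/110 [(2 4 4; 2 1 -3)], sign=-1
⇒ 4πI² = 270/847
I = (+1)√(270/847/(4π)) = 0.15927046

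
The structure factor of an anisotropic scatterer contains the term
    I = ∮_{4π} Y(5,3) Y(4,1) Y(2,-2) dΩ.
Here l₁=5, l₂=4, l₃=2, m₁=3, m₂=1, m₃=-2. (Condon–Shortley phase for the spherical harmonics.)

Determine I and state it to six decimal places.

0.000000

Σmᵢ = 2 ≠ 0, so the φ-integral vanishes; I = 0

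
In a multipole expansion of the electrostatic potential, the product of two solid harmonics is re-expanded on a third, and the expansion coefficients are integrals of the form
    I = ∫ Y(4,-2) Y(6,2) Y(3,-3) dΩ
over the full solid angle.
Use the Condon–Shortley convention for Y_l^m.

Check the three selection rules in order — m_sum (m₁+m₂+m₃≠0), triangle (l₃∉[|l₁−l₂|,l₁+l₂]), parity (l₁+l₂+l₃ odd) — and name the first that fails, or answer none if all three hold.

m_sum

azimuthal sum: -2 + 2 − 3 = -3  ✗
2 ≤ 3 ≤ 10 (triangle on l)
L = 4 + 6 + 3 = 13 (odd)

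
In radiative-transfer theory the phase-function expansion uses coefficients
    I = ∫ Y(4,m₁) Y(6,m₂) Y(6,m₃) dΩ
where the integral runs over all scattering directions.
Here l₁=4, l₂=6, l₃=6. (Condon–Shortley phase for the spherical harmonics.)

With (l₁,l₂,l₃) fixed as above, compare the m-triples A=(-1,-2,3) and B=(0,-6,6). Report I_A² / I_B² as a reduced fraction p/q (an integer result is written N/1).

845/1089

Same 4,6,6: normalisation and zero-m 3j drop out of the ratio.
A: Δ: 4! 4! 8! / 17! → 1/15315300; sum: t=1:−1/103680 t=2:+1/34560 t=3:−1/120960 t=4:+1/5806080 = 13/1161216; 3j²(4 6 6; -1 -2 3) = Δ·Π!·Σ² = 65/5236  (sign -1)
B: Δ: 4! 4! 8! / 17! → 1/15315300; sum: t=0:+1/23224320 = 1/23224320; 3j²(4 6 6; 0 -6 6) = Δ·Π!·Σ² = 99/6188  (sign +1)
I_A²/I_B² = (65/5236)/(99/6188) = 845/1089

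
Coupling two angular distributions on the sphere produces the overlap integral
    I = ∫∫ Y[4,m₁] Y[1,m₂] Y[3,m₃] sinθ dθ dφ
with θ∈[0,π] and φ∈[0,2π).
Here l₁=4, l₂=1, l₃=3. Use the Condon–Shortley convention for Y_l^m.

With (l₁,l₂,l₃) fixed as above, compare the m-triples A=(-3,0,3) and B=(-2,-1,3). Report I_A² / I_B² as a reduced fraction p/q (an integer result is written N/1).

7/1

Shared (l₁,l₂,l₃)=(4,1,3): N and (l;000)² cancel in I_A²/I_B².
A: Δ = 2!·6!·0!/9! = 1/252; Racah Σ t=1..1: t=1:−1/720 = -1/720; ⇒ 3j(4 1 3; -3 0 3)² = 1/36, sgn -1
B: Δ = 2!·6!·0!/9! = 1/252; Racah Σ t=0..0: t=0:+1/1440 = 1/1440; ⇒ 3j(4 1 3; -2 -1 3)² = 1/252, sgn +1
I_A²/I_B² = (1/36)/(1/252) = 7/1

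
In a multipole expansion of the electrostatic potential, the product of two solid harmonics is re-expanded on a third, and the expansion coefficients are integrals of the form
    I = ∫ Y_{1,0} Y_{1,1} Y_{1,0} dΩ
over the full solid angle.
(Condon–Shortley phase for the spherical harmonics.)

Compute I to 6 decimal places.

Σmᵢ = 1 ≠ 0, so the φ-integral vanishes; I = 0

0.000000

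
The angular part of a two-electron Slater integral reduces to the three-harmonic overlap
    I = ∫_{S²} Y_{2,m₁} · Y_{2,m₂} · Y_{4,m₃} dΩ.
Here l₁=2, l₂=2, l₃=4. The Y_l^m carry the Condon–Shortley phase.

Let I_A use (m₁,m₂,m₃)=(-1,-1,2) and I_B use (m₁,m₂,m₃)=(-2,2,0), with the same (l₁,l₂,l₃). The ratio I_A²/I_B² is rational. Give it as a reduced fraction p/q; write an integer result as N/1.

40/1

Shared (l₁,l₂,l₃)=(2,2,4): N and (l;000)² cancel in I_A²/I_B².
A: Δ = 0!·4!·4!/9! = 1/630; Racah Σ t=0..0: t=0:+1/36 = 1/36; ⇒ 3j(2 2 4; -1 -1 2)² = 4/63, sgn +1
B: Δ = 0!·4!·4!/9! = 1/630; Racah Σ t=0..0: t=0:+1/576 = 1/576; ⇒ 3j(2 2 4; -2 2 0)² = 1/630, sgn +1
I_A²/I_B² = (4/63)/(1/630) = 40/1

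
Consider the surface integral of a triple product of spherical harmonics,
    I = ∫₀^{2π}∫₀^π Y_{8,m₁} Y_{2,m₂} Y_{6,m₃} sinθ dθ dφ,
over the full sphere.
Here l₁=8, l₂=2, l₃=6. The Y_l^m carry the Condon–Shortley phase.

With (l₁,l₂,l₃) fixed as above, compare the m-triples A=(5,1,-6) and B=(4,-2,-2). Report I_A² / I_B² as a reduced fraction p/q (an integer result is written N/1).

l's match ⇒ only the (l;m) 3-j factors differ between A and B.
A: triangle coeff Δ(8,2,6) = 1/30940; Σ_t [3,3]: t=3:−1/2874009600 = -1/2874009600; (3j)²=1/2380 [(8 2 6; 5 1 -6)], sign=-1
B: triangle coeff Δ(8,2,6) = 1/30940; Σ_t [0,0]: t=0:+1/23224320 = 1/23224320; (3j)²=99/6188 [(8 2 6; 4 -2 -2)], sign=+1
I_A²/I_B² = (1/2380)/(99/6188) = 13/495

13/495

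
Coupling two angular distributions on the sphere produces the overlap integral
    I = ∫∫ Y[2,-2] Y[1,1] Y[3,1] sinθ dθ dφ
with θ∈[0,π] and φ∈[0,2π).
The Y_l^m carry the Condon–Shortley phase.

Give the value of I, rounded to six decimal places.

Checks pass: Σm=0; 6 even; l₃=3∈[1,3].
(2·2+1)(2·1+1)(2·3+1) = 105
Δ: 0! 4! 2! / 7! → 1/105
sum: t=0:+1/4 = 1/4
3j²(2 1 3; 0 0 0) = Δ·Π!·Σ² = 3/35  (sign -1)
sum: t=0:+1/48 = 1/48
3j²(2 1 3; -2 1 1) = Δ·Π!·Σ² = 1/105  (sign +1)
combine: 4πI² = 105·3/35·1/105 = 3/35
take √, sign -1: I = -0.08258890

-0.082589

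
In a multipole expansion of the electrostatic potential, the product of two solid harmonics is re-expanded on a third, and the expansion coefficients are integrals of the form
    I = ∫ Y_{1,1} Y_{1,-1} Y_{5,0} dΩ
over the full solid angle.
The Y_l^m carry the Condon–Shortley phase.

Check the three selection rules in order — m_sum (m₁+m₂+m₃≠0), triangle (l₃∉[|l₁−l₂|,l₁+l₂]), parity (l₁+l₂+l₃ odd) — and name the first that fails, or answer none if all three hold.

Σmᵢ = 0  ✓
l₃∈[|l₁−l₂|,l₁+l₂]=[0,2], have l₃=5  ✗
Σlᵢ = 7 ⇒ odd

triangle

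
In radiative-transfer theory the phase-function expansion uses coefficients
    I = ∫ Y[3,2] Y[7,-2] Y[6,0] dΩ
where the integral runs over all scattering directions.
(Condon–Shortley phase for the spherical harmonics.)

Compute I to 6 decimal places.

-0.086087

Checks pass: Σm=0; 16 even; l₃=6∈[4,10].
(2·3+1)(2·7+1)(2·6+1) = 1365
Δ: 4! 2! 10! / 17! → 1/2042040
sum: t=1:−1/207360 t=2:+1/57600 t=3:−1/207360 = 1/129600
3j²(3 7 6; 0 0 0) = Δ·Π!·Σ² = 168/12155  (sign +1)
sum: t=0:+1/345600 t=1:−1/207360 = -1/518400
3j²(3 7 6; 2 -2 0) = Δ·Π!·Σ² = 12/2431  (sign -1)
combine: 4πI² = 1365·168/12155·12/2431 = 42336/454597
take √, sign -1: I = -0.08608683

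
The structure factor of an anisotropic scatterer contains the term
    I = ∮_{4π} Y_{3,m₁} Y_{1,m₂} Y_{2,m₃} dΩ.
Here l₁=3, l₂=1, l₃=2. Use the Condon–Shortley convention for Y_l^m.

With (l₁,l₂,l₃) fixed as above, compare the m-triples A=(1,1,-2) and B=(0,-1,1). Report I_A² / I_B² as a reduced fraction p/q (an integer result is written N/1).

Shared (l₁,l₂,l₃)=(3,1,2): N and (l;000)² cancel in I_A²/I_B².
A: Δ = 2!·4!·0!/7! = 1/105; Racah Σ t=2..2: t=2:+1/48 = 1/48; ⇒ 3j(3 1 2; 1 1 -2)² = 1/105, sgn +1
B: Δ = 2!·4!·0!/7! = 1/105; Racah Σ t=0..0: t=0:+1/12 = 1/12; ⇒ 3j(3 1 2; 0 -1 1)² = 1/35, sgn -1
I_A²/I_B² = (1/105)/(1/35) = 1/3

1/3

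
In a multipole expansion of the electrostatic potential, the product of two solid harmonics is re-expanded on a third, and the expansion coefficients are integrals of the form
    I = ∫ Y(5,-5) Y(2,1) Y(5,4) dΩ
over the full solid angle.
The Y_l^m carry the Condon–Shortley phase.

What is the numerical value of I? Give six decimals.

Rules hold: Σm=0, L=12 even, 3≤5≤7.
N = 11·5·11 = 605
Δ = 2!·8!·2!/13! = 1/38610
Racah Σ t=0..2: t=0:+1/2880 t=1:−1/576 t=2:+1/2880 = -1/960
⇒ 3j(5 2 5; 0 0 0)² = 10/429, sgn +1
Racah Σ t=2..2: t=2:+1/80640 = 1/80640
⇒ 3j(5 2 5; -5 1 4)² = 9/286, sgn -1
4πI² = N·(3j₀)²·(3jₘ)² = 75/169
I = -1·√(0.443787/4π) = -0.18792404

-0.187924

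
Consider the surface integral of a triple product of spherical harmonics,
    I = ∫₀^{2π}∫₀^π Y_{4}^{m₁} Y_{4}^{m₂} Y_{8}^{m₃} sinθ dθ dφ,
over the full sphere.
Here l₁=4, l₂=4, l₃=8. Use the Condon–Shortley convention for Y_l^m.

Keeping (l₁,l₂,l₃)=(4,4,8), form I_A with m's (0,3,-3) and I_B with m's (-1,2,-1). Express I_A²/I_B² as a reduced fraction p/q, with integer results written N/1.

Same 4,4,8: normalisation and zero-m 3j drop out of the ratio.
A: Δ: 0! 8! 8! / 17! → 1/218790; sum: t=0:+1/2903040 = 1/2903040; 3j²(4 4 8; 0 3 -3) = Δ·Π!·Σ² = 5/663  (sign -1)
B: Δ: 0! 8! 8! / 17! → 1/218790; sum: t=0:+1/1036800 = 1/1036800; 3j²(4 4 8; -1 2 -1) = Δ·Π!·Σ² = 98/12155  (sign -1)
I_A²/I_B² = (5/663)/(98/12155) = 275/294

275/294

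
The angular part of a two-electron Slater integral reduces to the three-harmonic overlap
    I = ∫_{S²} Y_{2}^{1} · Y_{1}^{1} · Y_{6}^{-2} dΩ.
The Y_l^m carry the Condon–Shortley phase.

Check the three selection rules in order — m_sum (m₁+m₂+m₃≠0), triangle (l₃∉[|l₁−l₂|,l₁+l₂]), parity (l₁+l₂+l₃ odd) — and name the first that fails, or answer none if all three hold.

triangle

Σmᵢ = 0  ✓
l₃∈[|l₁−l₂|,l₁+l₂]=[1,3], have l₃=6  ✗
Σlᵢ = 9 ⇒ odd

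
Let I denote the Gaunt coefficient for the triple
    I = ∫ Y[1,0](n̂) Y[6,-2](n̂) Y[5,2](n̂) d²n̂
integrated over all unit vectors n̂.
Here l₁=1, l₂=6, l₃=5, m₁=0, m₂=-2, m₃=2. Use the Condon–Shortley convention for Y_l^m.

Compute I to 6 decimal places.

0.231133

m-sum 0 ✓  L=12 even ✓  5≤5≤7 ✓
Π(2lᵢ+1) = 3×13×11 = 429
triangle coeff Δ(1,6,5) = 1/858
Σ_t [1,1]: t=1:−1/14400 = -1/14400
(3j)²=6/143 [(1 6 5; 0 0 0)], sign=+1
Σ_t [1,1]: t=1:−1/30240 = -1/30240
(3j)²=16/429 [(1 6 5; 0 -2 2)], sign=+1
⇒ 4πI² = 96/143
I = (+1)√(96/143/(4π)) = 0.23113338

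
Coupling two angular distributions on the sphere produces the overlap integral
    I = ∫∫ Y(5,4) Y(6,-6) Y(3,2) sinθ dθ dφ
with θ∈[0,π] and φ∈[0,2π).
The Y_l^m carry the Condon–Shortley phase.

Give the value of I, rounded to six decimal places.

Checks pass: Σm=0; 14 even; l₃=3∈[1,11].
(2·5+1)(2·6+1)(2·3+1) = 1001
Δ: 8! 2! 4! / 15! → 1/675675
sum: t=3:−1/8640 t=4:+1/2304 t=5:−1/8640 = 7/34560
3j²(5 6 3; 0 0 0) = Δ·Π!·Σ² = 7/429  (sign -1)
sum: t=0:+1/967680 = 1/967680
3j²(5 6 3; 4 -6 2) = Δ·Π!·Σ² = 3/91  (sign -1)
combine: 4πI² = 1001·7/429·3/91 = 7/13
take √, sign +1: I = 0.20700098

0.207001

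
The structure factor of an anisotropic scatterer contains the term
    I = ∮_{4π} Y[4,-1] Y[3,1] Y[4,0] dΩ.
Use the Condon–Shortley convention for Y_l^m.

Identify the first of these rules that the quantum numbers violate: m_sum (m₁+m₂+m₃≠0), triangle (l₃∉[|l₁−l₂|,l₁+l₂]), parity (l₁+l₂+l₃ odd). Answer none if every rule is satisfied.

azimuthal sum: -1 + 1 + 0 = 0  ✓
1 ≤ 4 ≤ 7 (triangle on l)  ✓
L = 4 + 3 + 4 = 11 (odd)  ✗

parity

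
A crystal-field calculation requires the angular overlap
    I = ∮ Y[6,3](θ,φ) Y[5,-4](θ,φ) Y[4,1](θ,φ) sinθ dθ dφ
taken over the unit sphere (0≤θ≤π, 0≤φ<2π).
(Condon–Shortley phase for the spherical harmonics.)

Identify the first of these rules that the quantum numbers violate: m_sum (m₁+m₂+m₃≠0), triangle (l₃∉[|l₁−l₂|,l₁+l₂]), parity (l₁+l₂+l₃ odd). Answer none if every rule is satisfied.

Σmᵢ = 0  ✓
l₃∈[|l₁−l₂|,l₁+l₂]=[1,11], have l₃=4  ✓
Σlᵢ = 15 ⇒ odd  ✗

parity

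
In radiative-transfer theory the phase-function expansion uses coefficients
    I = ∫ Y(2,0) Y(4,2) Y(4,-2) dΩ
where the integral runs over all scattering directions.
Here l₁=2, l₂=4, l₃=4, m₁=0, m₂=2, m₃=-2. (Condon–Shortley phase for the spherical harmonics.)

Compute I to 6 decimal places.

0.065536

m-sum 0 ✓  L=10 even ✓  2≤4≤6 ✓
Π(2lᵢ+1) = 5×9×9 = 405
triangle coeff Δ(2,4,4) = 1/13860
Σ_t [0,2]: t=0:+1/192 t=1:−1/36 t=2:+1/192 = -5/288
(3j)²=20/693 [(2 4 4; 0 0 0)], sign=-1
Σ_t [0,2]: t=0:+1/2880 t=1:−1/120 t=2:+1/192 = -1/360
(3j)²=16/3465 [(2 4 4; 0 2 -2)], sign=-1
⇒ 4πI² = 320/5929
I = (+1)√(320/5929/(4π)) = 0.06553591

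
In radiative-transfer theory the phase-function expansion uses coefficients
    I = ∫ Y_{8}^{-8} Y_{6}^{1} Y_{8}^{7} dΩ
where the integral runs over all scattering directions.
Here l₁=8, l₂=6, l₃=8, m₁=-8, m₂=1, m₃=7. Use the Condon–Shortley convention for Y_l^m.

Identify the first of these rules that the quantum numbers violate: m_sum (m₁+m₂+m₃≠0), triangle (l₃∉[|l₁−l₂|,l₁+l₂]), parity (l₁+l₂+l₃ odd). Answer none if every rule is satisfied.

Σmᵢ = 0  ✓
l₃∈[|l₁−l₂|,l₁+l₂]=[2,14], have l₃=8  ✓
Σlᵢ = 22 ⇒ even  ✓

none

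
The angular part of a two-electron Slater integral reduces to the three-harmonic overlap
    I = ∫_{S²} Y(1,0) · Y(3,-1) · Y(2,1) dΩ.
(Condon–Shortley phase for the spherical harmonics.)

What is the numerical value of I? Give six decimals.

-0.233597

m-sum 0 ✓  L=6 even ✓  2≤2≤4 ✓
Π(2lᵢ+1) = 3×7×5 = 105
triangle coeff Δ(1,3,2) = 1/105
Σ_t [1,1]: t=1:−1/4 = -1/4
(3j)²=3/35 [(1 3 2; 0 0 0)], sign=-1
Σ_t [1,1]: t=1:−1/6 = -1/6
(3j)²=8/105 [(1 3 2; 0 -1 1)], sign=+1
⇒ 4πI² = 24/35
I = (-1)√(24/35/(4π)) = -0.23359668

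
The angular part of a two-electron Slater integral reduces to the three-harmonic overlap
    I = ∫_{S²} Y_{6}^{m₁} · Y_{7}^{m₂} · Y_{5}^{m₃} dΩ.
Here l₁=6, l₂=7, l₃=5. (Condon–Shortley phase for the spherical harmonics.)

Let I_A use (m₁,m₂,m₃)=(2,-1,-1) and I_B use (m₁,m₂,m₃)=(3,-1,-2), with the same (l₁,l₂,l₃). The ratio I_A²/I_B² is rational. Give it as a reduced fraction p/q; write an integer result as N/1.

Shared (l₁,l₂,l₃)=(6,7,5): N and (l;000)² cancel in I_A²/I_B².
A: Δ = 8!·4!·6!/19! = 1/174594420; Racah Σ t=0..4: t=0:+1/696729600 t=1:−1/3628800 t=2:+1/276480 t=3:−1/155520 t=4:+1/663552 = -367/232243200; ⇒ 3j(6 7 5; 2 -1 -1)² = 134689/19399380, sgn -1
B: Δ = 8!·4!·6!/19! = 1/174594420; Racah Σ t=0..3: t=0:+1/174182400 t=1:−1/2419200 t=2:+1/414720 t=3:−1/622080 = 23/58060800; ⇒ 3j(6 7 5; 3 -1 -2)² = 1587/923780, sgn -1
I_A²/I_B² = (134689/19399380)/(1587/923780) = 134689/33327

134689/33327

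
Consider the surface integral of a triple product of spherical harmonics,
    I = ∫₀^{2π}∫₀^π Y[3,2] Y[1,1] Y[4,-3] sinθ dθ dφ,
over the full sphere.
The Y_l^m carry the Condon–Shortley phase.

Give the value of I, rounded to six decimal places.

-0.282095

m-sum 0 ✓  L=8 even ✓  2≤4≤4 ✓
Π(2lᵢ+1) = 7×3×9 = 189
triangle coeff Δ(3,1,4) = 1/252
Σ_t [0,0]: t=0:+1/36 = 1/36
(3j)²=4/63 [(3 1 4; 0 0 0)], sign=+1
Σ_t [0,0]: t=0:+1/240 = 1/240
(3j)²=1/12 [(3 1 4; 2 1 -3)], sign=-1
⇒ 4πI² = 1/1
I = (-1)√(1/1/(4π)) = -0.28209479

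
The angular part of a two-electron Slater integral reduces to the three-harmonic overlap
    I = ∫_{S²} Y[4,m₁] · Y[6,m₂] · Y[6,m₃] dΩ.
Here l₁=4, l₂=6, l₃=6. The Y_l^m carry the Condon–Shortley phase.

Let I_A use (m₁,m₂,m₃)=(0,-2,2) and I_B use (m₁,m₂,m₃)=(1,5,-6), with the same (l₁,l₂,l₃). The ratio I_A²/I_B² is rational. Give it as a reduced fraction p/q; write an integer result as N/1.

1/135

l's match ⇒ only the (l;m) 3-j factors differ between A and B.
A: triangle coeff Δ(4,6,6) = 1/15315300; Σ_t [0,4]: t=0:+1/331776 t=1:−1/25920 t=2:+1/23040 t=3:−1/181440 t=4:+1/23224320 = 11/4644864; (3j)²=11/55692 [(4 6 6; 0 -2 2)], sign=+1
B: triangle coeff Δ(4,6,6) = 1/15315300; Σ_t [3,3]: t=3:−1/5806080 = -1/5806080; (3j)²=165/6188 [(4 6 6; 1 5 -6)], sign=-1
I_A²/I_B² = (11/55692)/(165/6188) = 1/135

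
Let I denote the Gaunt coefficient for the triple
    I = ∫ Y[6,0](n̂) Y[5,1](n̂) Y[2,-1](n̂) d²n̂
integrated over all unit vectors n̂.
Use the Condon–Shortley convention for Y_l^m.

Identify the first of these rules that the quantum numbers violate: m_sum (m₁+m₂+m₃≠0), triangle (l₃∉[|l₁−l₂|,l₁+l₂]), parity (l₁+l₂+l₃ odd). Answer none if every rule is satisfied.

parity

Σmᵢ = 0  ✓
l₃∈[|l₁−l₂|,l₁+l₂]=[1,11], have l₃=2  ✓
Σlᵢ = 13 ⇒ odd  ✗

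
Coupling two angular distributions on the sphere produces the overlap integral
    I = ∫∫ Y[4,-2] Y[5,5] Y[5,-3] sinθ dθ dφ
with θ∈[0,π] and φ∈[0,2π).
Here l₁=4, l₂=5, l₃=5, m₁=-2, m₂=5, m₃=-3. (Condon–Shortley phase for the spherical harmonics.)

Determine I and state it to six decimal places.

-0.184127

Checks pass: Σm=0; 14 even; l₃=5∈[1,9].
(2·4+1)(2·5+1)(2·5+1) = 1089
Δ: 4! 4! 6! / 15! → 1/3153150
sum: t=0:+1/69120 t=1:−1/1728 t=2:+1/576 t=3:−1/1728 t=4:+1/69120 = 7/11520
3j²(4 5 5; 0 0 0) = Δ·Π!·Σ² = 2/143  (sign -1)
sum: t=4:+1/69120 = 1/69120
3j²(4 5 5; -2 5 -3) = Δ·Π!·Σ² = 4/143  (sign +1)
combine: 4πI² = 1089·2/143·4/143 = 72/169
take √, sign -1: I = -0.18412721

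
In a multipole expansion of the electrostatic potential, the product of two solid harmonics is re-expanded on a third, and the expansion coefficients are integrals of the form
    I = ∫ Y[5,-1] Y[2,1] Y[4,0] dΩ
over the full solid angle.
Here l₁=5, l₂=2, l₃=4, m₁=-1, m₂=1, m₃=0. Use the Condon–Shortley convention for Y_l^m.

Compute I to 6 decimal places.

l₁+l₂+l₃=11 is odd: 3j(l;000)=0 ⇒ I=0

0.000000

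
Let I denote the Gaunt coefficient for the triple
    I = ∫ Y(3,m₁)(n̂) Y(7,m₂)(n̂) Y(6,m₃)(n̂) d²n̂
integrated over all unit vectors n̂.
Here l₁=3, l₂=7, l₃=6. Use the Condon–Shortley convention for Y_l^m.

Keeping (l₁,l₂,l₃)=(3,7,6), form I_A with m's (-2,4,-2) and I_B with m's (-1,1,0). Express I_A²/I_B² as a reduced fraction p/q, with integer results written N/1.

Same 3,7,6: normalisation and zero-m 3j drop out of the ratio.
A: Δ: 4! 2! 10! / 17! → 1/2042040; sum: t=3:−1/967680 t=4:+1/725760 = 1/2903040; 3j²(3 7 6; -2 4 -2) = Δ·Π!·Σ² = 5/3094  (sign +1)
B: Δ: 4! 2! 10! / 17! → 1/2042040; sum: t=2:+1/138240 t=3:−1/86400 t=4:+1/829440 = -13/4147200; 3j²(3 7 6; -1 1 0) = Δ·Π!·Σ² = 13/3740  (sign -1)
I_A²/I_B² = (5/3094)/(13/3740) = 550/1183

550/1183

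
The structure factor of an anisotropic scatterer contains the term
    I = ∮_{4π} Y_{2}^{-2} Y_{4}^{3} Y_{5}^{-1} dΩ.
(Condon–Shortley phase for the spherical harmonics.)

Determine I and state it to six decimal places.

Σlᵢ=11 odd — θ-integrand is odd under cosθ→−cosθ; I=0

0.000000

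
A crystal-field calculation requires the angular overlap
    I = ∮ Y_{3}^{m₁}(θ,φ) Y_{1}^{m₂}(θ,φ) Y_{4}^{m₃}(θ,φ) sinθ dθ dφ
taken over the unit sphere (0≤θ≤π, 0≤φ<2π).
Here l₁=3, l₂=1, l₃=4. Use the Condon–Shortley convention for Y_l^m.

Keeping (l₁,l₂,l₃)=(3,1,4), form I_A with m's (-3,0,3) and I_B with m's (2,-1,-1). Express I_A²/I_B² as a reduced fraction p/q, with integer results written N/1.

7/3

Same 3,1,4: normalisation and zero-m 3j drop out of the ratio.
A: Δ: 0! 6! 2! / 9! → 1/252; sum: t=0:+1/720 = 1/720; 3j²(3 1 4; -3 0 3) = Δ·Π!·Σ² = 1/36  (sign -1)
B: Δ: 0! 6! 2! / 9! → 1/252; sum: t=0:+1/240 = 1/240; 3j²(3 1 4; 2 -1 -1) = Δ·Π!·Σ² = 1/84  (sign -1)
I_A²/I_B² = (1/36)/(1/84) = 7/3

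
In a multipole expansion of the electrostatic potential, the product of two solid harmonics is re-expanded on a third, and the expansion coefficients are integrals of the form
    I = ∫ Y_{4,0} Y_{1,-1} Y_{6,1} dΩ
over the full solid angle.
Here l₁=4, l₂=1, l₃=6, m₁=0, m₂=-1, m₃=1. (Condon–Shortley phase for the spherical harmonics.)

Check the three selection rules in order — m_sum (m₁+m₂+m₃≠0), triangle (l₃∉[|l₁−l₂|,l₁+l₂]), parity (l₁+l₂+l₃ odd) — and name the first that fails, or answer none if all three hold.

Σmᵢ = 0  ✓
l₃∈[|l₁−l₂|,l₁+l₂]=[3,5], have l₃=6  ✗
Σlᵢ = 11 ⇒ odd

triangle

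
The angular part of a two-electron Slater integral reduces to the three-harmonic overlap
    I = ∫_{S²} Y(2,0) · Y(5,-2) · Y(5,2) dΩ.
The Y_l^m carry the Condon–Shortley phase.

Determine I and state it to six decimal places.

0.097044

Checks pass: Σm=0; 12 even; l₃=5∈[3,7].
(2·2+1)(2·5+1)(2·5+1) = 605
Δ: 2! 2! 8! / 13! → 1/38610
sum: t=0:+1/2880 t=1:−1/576 t=2:+1/2880 = -1/960
3j²(2 5 5; 0 0 0) = Δ·Π!·Σ² = 10/429  (sign +1)
sum: t=0:+1/2880 t=1:−1/1440 t=2:+1/20160 = -1/3360
3j²(2 5 5; 0 -2 2) = Δ·Π!·Σ² = 6/715  (sign +1)
combine: 4πI² = 605·10/429·6/715 = 20/169
take √, sign +1: I = 0.09704356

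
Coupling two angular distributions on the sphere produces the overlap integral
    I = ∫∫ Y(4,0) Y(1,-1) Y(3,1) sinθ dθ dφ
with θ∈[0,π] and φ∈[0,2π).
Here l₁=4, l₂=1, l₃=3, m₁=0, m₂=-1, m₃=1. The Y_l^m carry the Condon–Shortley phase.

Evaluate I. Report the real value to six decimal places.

0.150786

Checks pass: Σm=0; 8 even; l₃=3∈[3,5].
(2·4+1)(2·1+1)(2·3+1) = 189
Δ: 2! 6! 0! / 9! → 1/252
sum: t=1:−1/36 = -1/36
3j²(4 1 3; 0 0 0) = Δ·Π!·Σ² = 4/63  (sign +1)
sum: t=0:+1/96 = 1/96
3j²(4 1 3; 0 -1 1) = Δ·Π!·Σ² = 1/42  (sign +1)
combine: 4πI² = 189·4/63·1/42 = 2/7
take √, sign +1: I = 0.15078601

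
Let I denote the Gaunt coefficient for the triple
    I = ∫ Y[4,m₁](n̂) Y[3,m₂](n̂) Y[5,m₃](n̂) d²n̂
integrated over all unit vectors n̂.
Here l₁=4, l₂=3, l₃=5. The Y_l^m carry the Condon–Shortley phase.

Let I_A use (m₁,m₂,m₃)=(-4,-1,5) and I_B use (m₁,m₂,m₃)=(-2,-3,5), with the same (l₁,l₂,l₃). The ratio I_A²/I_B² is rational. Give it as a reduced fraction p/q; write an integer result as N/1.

Shared (l₁,l₂,l₃)=(4,3,5): N and (l;000)² cancel in I_A²/I_B².
A: Δ = 2!·6!·4!/13! = 1/180180; Racah Σ t=2..2: t=2:+1/34560 = 1/34560; ⇒ 3j(4 3 5; -4 -1 5)² = 14/429, sgn +1
B: Δ = 2!·6!·4!/13! = 1/180180; Racah Σ t=0..0: t=0:+1/34560 = 1/34560; ⇒ 3j(4 3 5; -2 -3 5)² = 5/286, sgn +1
I_A²/I_B² = (14/429)/(5/286) = 28/15

28/15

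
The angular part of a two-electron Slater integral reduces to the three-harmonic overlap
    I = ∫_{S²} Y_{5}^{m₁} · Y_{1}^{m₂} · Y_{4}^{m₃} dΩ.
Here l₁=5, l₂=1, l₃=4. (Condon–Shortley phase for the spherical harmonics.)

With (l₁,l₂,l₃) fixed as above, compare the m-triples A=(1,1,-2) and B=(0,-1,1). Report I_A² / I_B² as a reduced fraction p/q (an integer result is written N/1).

Same 5,1,4: normalisation and zero-m 3j drop out of the ratio.
A: Δ: 2! 8! 0! / 11! → 1/495; sum: t=2:+1/2880 = 1/2880; 3j²(5 1 4; 1 1 -2) = Δ·Π!·Σ² = 2/165  (sign +1)
B: Δ: 2! 8! 0! / 11! → 1/495; sum: t=0:+1/1440 = 1/1440; 3j²(5 1 4; 0 -1 1) = Δ·Π!·Σ² = 2/99  (sign -1)
I_A²/I_B² = (2/165)/(2/99) = 3/5

3/5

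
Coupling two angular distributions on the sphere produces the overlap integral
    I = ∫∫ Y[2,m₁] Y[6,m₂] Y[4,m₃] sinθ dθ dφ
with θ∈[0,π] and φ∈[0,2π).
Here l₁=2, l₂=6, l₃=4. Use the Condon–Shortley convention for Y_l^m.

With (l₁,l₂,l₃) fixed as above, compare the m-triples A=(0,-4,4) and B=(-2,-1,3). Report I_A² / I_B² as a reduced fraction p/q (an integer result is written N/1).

9/1

Shared (l₁,l₂,l₃)=(2,6,4): N and (l;000)² cancel in I_A²/I_B².
A: Δ = 4!·0!·8!/13! = 1/6435; Racah Σ t=2..2: t=2:+1/161280 = 1/161280; ⇒ 3j(2 6 4; 0 -4 4)² = 1/143, sgn +1
B: Δ = 4!·0!·8!/13! = 1/6435; Racah Σ t=4..4: t=4:+1/120960 = 1/120960; ⇒ 3j(2 6 4; -2 -1 3)² = 1/1287, sgn -1
I_A²/I_B² = (1/143)/(1/1287) = 9/1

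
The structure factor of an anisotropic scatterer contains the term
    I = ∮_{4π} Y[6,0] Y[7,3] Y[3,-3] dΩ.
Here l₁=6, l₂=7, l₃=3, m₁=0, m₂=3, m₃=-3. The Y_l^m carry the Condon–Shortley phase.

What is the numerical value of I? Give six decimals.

0.186383

Checks pass: Σm=0; 16 even; l₃=3∈[1,13].
(2·6+1)(2·7+1)(2·3+1) = 1365
Δ: 10! 2! 4! / 17! → 1/2042040
sum: t=4:+1/207360 t=5:−1/57600 t=6:+1/207360 = -1/129600
3j²(6 7 3; 0 0 0) = Δ·Π!·Σ² = 168/12155  (sign +1)
sum: t=6:+1/829440 = 1/829440
3j²(6 7 3; 0 3 -3) = Δ·Π!·Σ² = 225/9724  (sign +1)
combine: 4πI² = 1365·168/12155·225/9724 = 198450/454597
take √, sign +1: I = 0.18638345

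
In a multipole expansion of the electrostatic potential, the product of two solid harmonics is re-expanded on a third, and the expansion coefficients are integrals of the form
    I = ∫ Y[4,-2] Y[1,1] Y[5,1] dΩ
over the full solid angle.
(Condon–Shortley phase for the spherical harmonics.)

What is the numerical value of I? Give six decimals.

-0.120286

Checks pass: Σm=0; 10 even; l₃=5∈[3,5].
(2·4+1)(2·1+1)(2·5+1) = 297
Δ: 0! 8! 2! / 11! → 1/495
sum: t=0:+1/576 = 1/576
3j²(4 1 5; 0 0 0) = Δ·Π!·Σ² = 5/99  (sign -1)
sum: t=0:+1/2880 = 1/2880
3j²(4 1 5; -2 1 1) = Δ·Π!·Σ² = 2/165  (sign +1)
combine: 4πI² = 297·5/99·2/165 = 2/11
take √, sign -1: I = -0.12028562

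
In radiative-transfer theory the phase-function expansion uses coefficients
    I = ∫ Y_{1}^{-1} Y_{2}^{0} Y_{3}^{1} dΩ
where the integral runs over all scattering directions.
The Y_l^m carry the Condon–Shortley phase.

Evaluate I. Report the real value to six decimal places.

-0.202301

Checks pass: Σm=0; 6 even; l₃=3∈[1,3].
(2·1+1)(2·2+1)(2·3+1) = 105
Δ: 0! 2! 4! / 7! → 1/105
sum: t=0:+1/4 = 1/4
3j²(1 2 3; 0 0 0) = Δ·Π!·Σ² = 3/35  (sign -1)
sum: t=0:+1/8 = 1/8
3j²(1 2 3; -1 0 1) = Δ·Π!·Σ² = 2/35  (sign +1)
combine: 4πI² = 105·3/35·2/35 = 18/35
take √, sign -1: I = -0.20230066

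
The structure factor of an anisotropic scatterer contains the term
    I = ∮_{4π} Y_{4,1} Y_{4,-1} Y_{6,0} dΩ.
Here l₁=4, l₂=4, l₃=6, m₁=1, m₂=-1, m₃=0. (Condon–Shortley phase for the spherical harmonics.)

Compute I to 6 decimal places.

Checks pass: Σm=0; 14 even; l₃=6∈[0,8].
(2·4+1)(2·4+1)(2·6+1) = 1053
Δ: 2! 6! 6! / 15! → 1/1261260
sum: t=0:+1/4608 t=1:−1/1296 t=2:+1/4608 = -7/20736
3j²(4 4 6; 0 0 0) = Δ·Π!·Σ² = 20/1287  (sign -1)
sum: t=0:+1/2592 t=1:−1/2304 t=2:+1/28800 = -7/518400
3j²(4 4 6; 1 -1 0) = Δ·Π!·Σ² = 1/25740  (sign -1)
combine: 4πI² = 1053·20/1287·1/25740 = 1/1573
take √, sign +1: I = 0.00711264

0.007113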